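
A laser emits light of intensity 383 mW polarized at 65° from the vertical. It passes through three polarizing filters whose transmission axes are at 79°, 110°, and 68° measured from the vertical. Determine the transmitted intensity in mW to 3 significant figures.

I ≈ 146 mW

I₁ = 383 mW · cos²(14°) = 360.6 mW.
I₂ = I₁ · cos²(31°) = 360.6 · 0.7347 = 264.9 mW.
I₃ = I₂ · cos²(42°) = 264.9 · 0.5523 = 146.3 mW.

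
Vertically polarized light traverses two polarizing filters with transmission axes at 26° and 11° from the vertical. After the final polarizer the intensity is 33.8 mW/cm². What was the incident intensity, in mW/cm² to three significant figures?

I₀ ≈ 44.8 mW/cm²

By Malus's law, I₁ = I₀ cos²(26° − 0°) = I₀ cos²(26°) = 0.8078 I₀.
I₂ = I₁ cos²(11° − 26°) = 0.8078 I₀ · cos²(15°) = 0.7537 I₀.
So 33.8 mW/cm² = 0.7537 I₀, giving I₀ = 33.8/0.7537 = 44.84 mW/cm².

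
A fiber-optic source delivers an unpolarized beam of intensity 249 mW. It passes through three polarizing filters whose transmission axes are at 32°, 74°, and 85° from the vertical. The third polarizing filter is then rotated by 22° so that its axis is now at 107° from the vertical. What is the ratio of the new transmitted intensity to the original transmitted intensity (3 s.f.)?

I_new/I_old ≈ 0.730

Before rotation:
Unpolarized light through the first polarizer → I₁ = ½ I₀, now polarized at 32°.
I₂ = I₁ cos²(74° − 32°) = 0.5 I₀ · cos²(42°) = 0.2761 I₀.
I₃ = I₂ cos²(85° − 74°) = 0.2761 I₀ · cos²(11°) = 0.2661 I₀.
After rotation:
Unpolarized light through the first polarizer → I₁ = ½ I₀, now polarized at 32°.
I₂ = I₁ cos²(74° − 32°) = 0.5 I₀ · cos²(42°) = 0.2761 I₀.
I₃ = I₂ cos²(107° − 74°) = 0.2761 I₀ · cos²(33°) = 0.1942 I₀.
Ratio = 0.1942 / 0.2661 = 0.7299.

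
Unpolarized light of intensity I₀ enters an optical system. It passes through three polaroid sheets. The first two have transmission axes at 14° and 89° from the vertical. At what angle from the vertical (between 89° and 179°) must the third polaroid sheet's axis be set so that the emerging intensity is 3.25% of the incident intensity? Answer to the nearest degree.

θ ≈ 99°

Unpolarized light through the first polarizer → I₁ = ½ I₀, now polarized at 14°.
I₂ = I₁ cos²(89° − 14°) = 0.5 I₀ · cos²(75°) = 0.03349 I₀.
Need I₃/I₀ = 0.0325, so cos²(θ − 89°) = 0.0325 / 0.03349 = 0.9703.
θ − 89° = arccos(√0.9703) = 9.9°, giving θ ≈ 89 + 9.9 = 98.9°.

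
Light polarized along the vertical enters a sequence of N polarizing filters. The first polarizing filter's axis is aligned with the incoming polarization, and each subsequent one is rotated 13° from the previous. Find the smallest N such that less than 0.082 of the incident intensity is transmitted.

First polarizer is aligned with the polarization: full transmission.
Each further stage multiplies by cos²(13°) = 0.9494.
After N polarizers: T = 0.9494^(N−1). Require T < 0.082 ⇒ N−1 > ln(0.082)/ln(0.9494) = 48.16, so N−1 ≥ 49 and N = 50.
Check: N=50 gives T = 0.07851 < 0.082; N=49 gives T = 0.0827.

N = 50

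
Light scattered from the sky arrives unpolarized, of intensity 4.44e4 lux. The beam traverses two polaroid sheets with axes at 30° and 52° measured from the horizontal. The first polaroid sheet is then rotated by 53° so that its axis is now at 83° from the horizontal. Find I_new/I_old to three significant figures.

Before rotation:
Unpolarized light through the first polarizer → I₁ = ½ I₀, now polarized at 30°.
I₂ = I₁ cos²(52° − 30°) = 0.5 I₀ · cos²(22°) = 0.4298 I₀.
After rotation:
Unpolarized light through the first polarizer → I₁ = ½ I₀, now polarized at 83°.
I₂ = I₁ cos²(52° − 83°) = 0.5 I₀ · cos²(31°) = 0.3674 I₀.
Ratio = 0.3674 / 0.4298 = 0.8547.

I_new/I_old ≈ 0.855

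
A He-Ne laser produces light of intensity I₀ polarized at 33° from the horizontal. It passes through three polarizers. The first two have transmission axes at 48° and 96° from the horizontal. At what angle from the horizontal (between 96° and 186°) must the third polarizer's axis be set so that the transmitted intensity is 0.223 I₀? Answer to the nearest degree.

θ ≈ 139°

I₁ = I₀ cos²(48° − 33°) = I₀ cos²(15°) = 0.933 I₀.
I₂ = I₁ cos²(96° − 48°) = 0.933 I₀ · cos²(48°) = 0.4177 I₀.
Need I₃/I₀ = 0.223, so cos²(θ − 96°) = 0.223 / 0.4177 = 0.5338.
θ − 96° = arccos(√0.5338) = 43.1°, giving θ ≈ 96 + 43.1 = 139.1°.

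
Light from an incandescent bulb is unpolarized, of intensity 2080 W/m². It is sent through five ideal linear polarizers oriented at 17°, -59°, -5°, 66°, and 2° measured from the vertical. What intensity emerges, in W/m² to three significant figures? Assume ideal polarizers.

I ≈ 0.428 W/m²

Unpolarized light through the first polarizer → I₁ = 2080 W/m²/2 = 1040 W/m², polarized at 17°.
I₂ = I₁ · cos²(76°) = 1040 · 0.05853 = 60.87 W/m².
I₃ = I₂ · cos²(54°) = 60.87 · 0.3455 = 21.03 W/m².
I₄ = I₃ · cos²(71°) = 21.03 · 0.106 = 2.229 W/m².
I₅ = I₄ · cos²(64°) = 2.229 · 0.1922 = 0.4283 W/m².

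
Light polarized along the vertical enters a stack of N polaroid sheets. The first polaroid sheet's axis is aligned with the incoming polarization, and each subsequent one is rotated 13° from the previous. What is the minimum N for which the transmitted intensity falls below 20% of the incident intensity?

First polarizer is aligned with the polarization: full transmission.
Each further stage multiplies by cos²(13°) = 0.9494.
After N polarizers: T = 0.9494^(N−1). Require T < 0.20 ⇒ N−1 > ln(0.20)/ln(0.9494) = 30.99, so N−1 ≥ 31 and N = 32.
Check: N=32 gives T = 0.1999 < 0.20; N=31 gives T = 0.2106.

N = 32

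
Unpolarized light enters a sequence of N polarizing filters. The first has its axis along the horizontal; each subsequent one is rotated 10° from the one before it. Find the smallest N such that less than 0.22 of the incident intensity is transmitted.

N = 28

First polarizer halves the unpolarized light: factor 1/2.
Each further stage multiplies by cos²(10°) = 0.9698.
After N polarizers: T = 0.5·0.9698^(N−1). Require T < 0.22 ⇒ N−1 > ln(0.22/0.5)/ln(0.9698) = 26.81, so N−1 ≥ 27 and N = 28.
Check: N=28 gives T = 0.2188 < 0.22; N=27 gives T = 0.2256.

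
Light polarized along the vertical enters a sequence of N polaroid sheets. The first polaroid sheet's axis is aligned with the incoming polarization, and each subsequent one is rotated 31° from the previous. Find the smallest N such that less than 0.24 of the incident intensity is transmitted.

N = 6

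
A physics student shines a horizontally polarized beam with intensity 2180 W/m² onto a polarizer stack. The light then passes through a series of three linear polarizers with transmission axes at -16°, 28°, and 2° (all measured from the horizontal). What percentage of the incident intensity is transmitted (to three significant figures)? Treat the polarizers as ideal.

≈ 38.6%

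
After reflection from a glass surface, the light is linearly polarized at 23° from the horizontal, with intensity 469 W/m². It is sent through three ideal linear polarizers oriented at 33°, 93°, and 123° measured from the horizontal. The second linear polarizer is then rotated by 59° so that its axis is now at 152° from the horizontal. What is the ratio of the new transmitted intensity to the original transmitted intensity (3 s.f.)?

Before rotation:
By Malus's law, I₁ = I₀ cos²(33° − 23°) = I₀ cos²(10°) = 0.9698 I₀.
I₂ = I₁ cos²(93° − 33°) = 0.9698 I₀ · cos²(60°) = 0.2425 I₀.
I₃ = I₂ cos²(123° − 93°) = 0.2425 I₀ · cos²(30°) = 0.1818 I₀.
After rotation:
I₁ = I₀ cos²(33° − 23°) = I₀ cos²(10°) = 0.9698 I₀.
Angle between axes 1 and 2: 61°. I₂ = 0.9698 I₀ · cos²(61°) = 0.228 I₀.
I₃ = I₂ cos²(123° − 152°) = 0.228 I₀ · cos²(29°) = 0.1744 I₀.
Ratio = 0.1744 / 0.1818 = 0.9589.

I_new/I_old ≈ 0.959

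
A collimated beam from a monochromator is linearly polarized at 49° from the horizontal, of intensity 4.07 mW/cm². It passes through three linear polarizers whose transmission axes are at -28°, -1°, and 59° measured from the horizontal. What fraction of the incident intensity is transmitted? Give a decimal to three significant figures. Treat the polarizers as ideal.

I/I₀ ≈ 0.0100

I₁ = 4.07 mW/cm² · cos²(77°) = 0.206 mW/cm².
I₂ = I₁ · cos²(27°) = 0.206 · 0.7939 = 0.1635 mW/cm².
I₃ = I₂ · cos²(60°) = 0.1635 · 0.25 = 0.04088 mW/cm².
Transmitted fraction = 0.01004.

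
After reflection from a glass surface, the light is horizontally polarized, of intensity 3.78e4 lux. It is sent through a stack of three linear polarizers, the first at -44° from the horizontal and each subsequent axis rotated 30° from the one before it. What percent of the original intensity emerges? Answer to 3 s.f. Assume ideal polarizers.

≈ 29.1%

By Malus's law, I₁ = 3.78e4 lux · cos²(44°) = 1.956e+04 lux.
I₂ = I₁ · cos²(30°) = 1.956e+04 · 0.75 = 1.467e+04 lux.
I₃ = I₂ · cos²(30°) = 1.467e+04 · 0.75 = 1.1e+04 lux.
That is 29.11% of the incident intensity.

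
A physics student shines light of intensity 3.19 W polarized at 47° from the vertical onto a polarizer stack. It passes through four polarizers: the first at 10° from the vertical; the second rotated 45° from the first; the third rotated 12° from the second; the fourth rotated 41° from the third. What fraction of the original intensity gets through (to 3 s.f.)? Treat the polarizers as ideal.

I/I₀ ≈ 0.174

I₁ = 3.19 W · cos²(37°) = 2.035 W.
I₂ = I₁ · cos²(45°) = 2.035 · 0.5 = 1.017 W.
I₃ = I₂ · cos²(12°) = 1.017 · 0.9568 = 0.9733 W.
I₄ = I₃ · cos²(41°) = 0.9733 · 0.5696 = 0.5544 W.
Transmitted fraction = 0.1738.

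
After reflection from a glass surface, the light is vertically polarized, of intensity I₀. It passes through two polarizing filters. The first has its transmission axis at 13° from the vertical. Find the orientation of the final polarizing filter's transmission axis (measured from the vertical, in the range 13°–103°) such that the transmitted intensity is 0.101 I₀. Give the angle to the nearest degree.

θ ≈ 84°

By Malus's law, I₁ = I₀ cos²(13° − 0°) = I₀ cos²(13°) = 0.9494 I₀.
Need I₂/I₀ = 0.101, so cos²(θ − 13°) = 0.101 / 0.9494 = 0.1064.
θ − 13° = arccos(√0.1064) = 71.0°, giving θ ≈ 13 + 71.0 = 84.0°.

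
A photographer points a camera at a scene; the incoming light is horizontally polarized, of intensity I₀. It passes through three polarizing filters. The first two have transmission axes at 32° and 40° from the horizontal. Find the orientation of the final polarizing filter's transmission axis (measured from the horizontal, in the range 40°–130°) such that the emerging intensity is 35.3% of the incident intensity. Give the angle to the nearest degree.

θ ≈ 85°

By Malus's law, I₁ = I₀ cos²(32° − 0°) = I₀ cos²(32°) = 0.7192 I₀.
I₂ = I₁ cos²(40° − 32°) = 0.7192 I₀ · cos²(8°) = 0.7053 I₀.
Need I₃/I₀ = 0.353, so cos²(θ − 40°) = 0.353 / 0.7053 = 0.5005.
θ − 40° = arccos(√0.5005) = 45.0°, giving θ ≈ 40 + 45.0 = 85.0°.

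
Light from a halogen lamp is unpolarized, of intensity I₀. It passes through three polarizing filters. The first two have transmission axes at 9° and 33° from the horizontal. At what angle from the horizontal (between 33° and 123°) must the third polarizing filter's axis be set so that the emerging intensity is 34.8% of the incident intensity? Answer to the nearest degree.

θ ≈ 57°

Unpolarized light through the first polarizer → I₁ = ½ I₀, now polarized at 9°.
I₂ = I₁ cos²(33° − 9°) = 0.5 I₀ · cos²(24°) = 0.4173 I₀.
Need I₃/I₀ = 0.348, so cos²(θ − 33°) = 0.348 / 0.4173 = 0.834.
θ − 33° = arccos(√0.834) = 24.0°, giving θ ≈ 33 + 24.0 = 57.0°.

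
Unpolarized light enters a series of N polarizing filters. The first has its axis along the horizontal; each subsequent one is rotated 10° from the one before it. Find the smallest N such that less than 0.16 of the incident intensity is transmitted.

First polarizer halves the unpolarized light: factor 1/2.
Each further stage multiplies by cos²(10°) = 0.9698.
After N polarizers: T = 0.5·0.9698^(N−1). Require T < 0.16 ⇒ N−1 > ln(0.16/0.5)/ln(0.9698) = 37.21, so N−1 ≥ 38 and N = 39.
Check: N=39 gives T = 0.1562 < 0.16; N=38 gives T = 0.1611.

N = 39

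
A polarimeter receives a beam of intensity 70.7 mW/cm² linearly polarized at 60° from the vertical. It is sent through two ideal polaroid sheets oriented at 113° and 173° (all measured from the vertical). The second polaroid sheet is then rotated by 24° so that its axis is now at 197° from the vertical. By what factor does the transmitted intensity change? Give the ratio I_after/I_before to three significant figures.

Before rotation:
By Malus's law, I₁ = I₀ cos²(113° − 60°) = I₀ cos²(53°) = 0.3622 I₀.
I₂ = I₁ cos²(173° − 113°) = 0.3622 I₀ · cos²(60°) = 0.09055 I₀.
After rotation:
I₁ = I₀ cos²(113° − 60°) = I₀ cos²(53°) = 0.3622 I₀.
I₂ = I₁ cos²(197° − 113°) = 0.3622 I₀ · cos²(84°) = 0.003957 I₀.
Ratio = 0.003957 / 0.09055 = 0.0437.

I_new/I_old ≈ 0.0437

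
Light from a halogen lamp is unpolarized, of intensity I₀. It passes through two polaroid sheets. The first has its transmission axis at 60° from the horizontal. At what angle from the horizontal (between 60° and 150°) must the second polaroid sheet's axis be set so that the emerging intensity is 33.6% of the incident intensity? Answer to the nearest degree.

Unpolarized light through the first polarizer → I₁ = ½ I₀, now polarized at 60°.
Need I₂/I₀ = 0.336, so cos²(θ − 60°) = 0.336 / 0.5 = 0.672.
θ − 60° = arccos(√0.672) = 34.9°, giving θ ≈ 60 + 34.9 = 94.9°.

θ ≈ 95°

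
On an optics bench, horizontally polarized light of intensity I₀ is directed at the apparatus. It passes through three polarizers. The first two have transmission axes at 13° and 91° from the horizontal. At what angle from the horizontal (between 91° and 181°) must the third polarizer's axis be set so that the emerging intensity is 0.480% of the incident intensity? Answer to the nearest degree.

I₁ = I₀ cos²(13° − 0°) = I₀ cos²(13°) = 0.9494 I₀.
I₂ = I₁ cos²(91° − 13°) = 0.9494 I₀ · cos²(78°) = 0.04104 I₀.
Need I₃/I₀ = 0.0048, so cos²(θ − 91°) = 0.0048 / 0.04104 = 0.117.
θ − 91° = arccos(√0.117) = 70.0°, giving θ ≈ 91 + 70.0 = 161.0°.

θ ≈ 161°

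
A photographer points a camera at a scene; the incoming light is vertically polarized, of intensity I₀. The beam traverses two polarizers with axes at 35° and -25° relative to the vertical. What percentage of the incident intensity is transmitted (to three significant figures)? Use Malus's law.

≈ 16.8%

By Malus's law, I₁ = I₀ cos²(35° − 0°) = I₀ cos²(35°) = 0.671 I₀.
I₂ = I₁ cos²(-25° − 35°) = 0.671 I₀ · cos²(60°) = 0.1678 I₀.
That is 16.78% of the incident intensity.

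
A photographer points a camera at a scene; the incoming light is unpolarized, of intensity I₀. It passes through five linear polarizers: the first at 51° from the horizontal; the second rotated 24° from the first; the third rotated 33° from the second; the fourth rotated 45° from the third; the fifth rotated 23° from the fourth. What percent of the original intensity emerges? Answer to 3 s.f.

≈ 12.4%

Unpolarized light through the first polarizer → I₁ = ½ I₀, now polarized at 51°.
I₂ = I₁ cos²(24°) = 0.5 · 0.8346 I₀ = 0.4173 I₀.
I₃ = I₂ cos²(33°) = 0.4173 · 0.7034 I₀ = 0.2935 I₀.
I₄ = I₃ cos²(45°) = 0.2935 · 0.5 I₀ = 0.1468 I₀.
I₅ = I₄ cos²(23°) = 0.1468 · 0.8473 I₀ = 0.1243 I₀.
That is 12.43% of the incident intensity.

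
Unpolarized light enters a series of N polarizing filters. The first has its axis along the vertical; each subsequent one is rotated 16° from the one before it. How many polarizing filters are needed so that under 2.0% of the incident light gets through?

N = 42

First polarizer halves the unpolarized light: factor 1/2.
Each further stage multiplies by cos²(16°) = 0.924.
After N polarizers: T = 0.5·0.924^(N−1). Require T < 0.020 ⇒ N−1 > ln(0.020/0.5)/ln(0.924) = 40.74, so N−1 ≥ 41 and N = 42.
Check: N=42 gives T = 0.01959 < 0.020; N=41 gives T = 0.0212.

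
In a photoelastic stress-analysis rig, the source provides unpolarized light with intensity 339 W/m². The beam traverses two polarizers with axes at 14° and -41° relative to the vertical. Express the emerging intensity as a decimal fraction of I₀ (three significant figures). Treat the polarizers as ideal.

I/I₀ ≈ 0.164

Unpolarized light through the first polarizer → I₁ = 339 W/m²/2 = 169.5 W/m², polarized at 14°.
I₂ = I₁ · cos²(55°) = 169.5 · 0.329 = 55.76 W/m².
Transmitted fraction = 0.1645.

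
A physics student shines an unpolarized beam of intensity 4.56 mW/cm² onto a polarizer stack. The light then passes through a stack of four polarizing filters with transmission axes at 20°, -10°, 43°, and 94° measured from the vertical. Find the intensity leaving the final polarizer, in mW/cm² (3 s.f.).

I ≈ 0.245 mW/cm²

Unpolarized light through the first polarizer → I₁ = 4.56 mW/cm²/2 = 2.28 mW/cm², polarized at 20°.
I₂ = I₁ · cos²(30°) = 2.28 · 0.75 = 1.71 mW/cm².
I₃ = I₂ · cos²(53°) = 1.71 · 0.3622 = 0.6193 mW/cm².
I₄ = I₃ · cos²(51°) = 0.6193 · 0.396 = 0.2453 mW/cm².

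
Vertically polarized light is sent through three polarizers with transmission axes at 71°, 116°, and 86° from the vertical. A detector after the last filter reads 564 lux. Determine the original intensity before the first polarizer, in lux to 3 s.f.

I₁ = I₀ cos²(71° − 0°) = I₀ cos²(71°) = 0.106 I₀.
I₂ = I₁ cos²(116° − 71°) = 0.106 I₀ · cos²(45°) = 0.053 I₀.
I₃ = I₂ cos²(86° − 116°) = 0.053 I₀ · cos²(30°) = 0.03975 I₀.
So 564 lux = 0.03975 I₀, giving I₀ = 564/0.03975 = 1.419e+04 lux.

I₀ ≈ 1.42e4 lux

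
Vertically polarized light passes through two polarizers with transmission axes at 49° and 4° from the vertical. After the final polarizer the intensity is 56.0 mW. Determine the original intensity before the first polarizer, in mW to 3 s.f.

I₁ = I₀ cos²(49° − 0°) = I₀ cos²(49°) = 0.4304 I₀.
I₂ = I₁ cos²(4° − 49°) = 0.4304 I₀ · cos²(45°) = 0.2152 I₀.
So 56.0 mW = 0.2152 I₀, giving I₀ = 56.0/0.2152 = 260.2 mW.

I₀ ≈ 260 mW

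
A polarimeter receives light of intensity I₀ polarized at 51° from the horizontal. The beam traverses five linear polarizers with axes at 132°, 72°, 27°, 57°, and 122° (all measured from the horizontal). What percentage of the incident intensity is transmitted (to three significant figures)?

I₁ = I₀ cos²(132° − 51°) = I₀ cos²(81°) = 0.02447 I₀.
I₂ = I₁ cos²(72° − 132°) = 0.02447 I₀ · cos²(60°) = 0.006118 I₀.
I₃ = I₂ cos²(27° − 72°) = 0.006118 I₀ · cos²(45°) = 0.003059 I₀.
I₄ = I₃ cos²(57° − 27°) = 0.003059 I₀ · cos²(30°) = 0.002294 I₀.
I₅ = I₄ cos²(122° − 57°) = 0.002294 I₀ · cos²(65°) = 0.0004098 I₀.
That is 0.04098% of the incident intensity.

≈ 0.0410%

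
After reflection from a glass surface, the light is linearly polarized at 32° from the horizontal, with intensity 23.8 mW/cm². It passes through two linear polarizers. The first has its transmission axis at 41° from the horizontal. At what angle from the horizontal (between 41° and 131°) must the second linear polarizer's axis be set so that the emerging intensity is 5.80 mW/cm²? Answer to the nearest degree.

I₁ = I₀ cos²(41° − 32°) = I₀ cos²(9°) = 0.9755 I₀.
Target fraction: 5.80 / 23.8 mW/cm² = 0.2437 of I₀.
Need I₂/I₀ = 0.2437, so cos²(θ − 41°) = 0.2437 / 0.9755 = 0.2498.
θ − 41° = arccos(√0.2498) = 60.0°, giving θ ≈ 41 + 60.0 = 101.0°.

θ ≈ 101°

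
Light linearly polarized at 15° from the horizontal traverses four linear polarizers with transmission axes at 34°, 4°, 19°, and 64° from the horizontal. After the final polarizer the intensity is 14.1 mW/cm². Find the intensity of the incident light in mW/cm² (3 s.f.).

I₀ ≈ 45.1 mW/cm²

By Malus's law, I₁ = I₀ cos²(34° − 15°) = I₀ cos²(19°) = 0.894 I₀.
I₂ = I₁ cos²(4° − 34°) = 0.894 I₀ · cos²(30°) = 0.6705 I₀.
I₃ = I₂ cos²(19° − 4°) = 0.6705 I₀ · cos²(15°) = 0.6256 I₀.
I₄ = I₃ cos²(64° − 19°) = 0.6256 I₀ · cos²(45°) = 0.3128 I₀.
So 14.1 mW/cm² = 0.3128 I₀, giving I₀ = 14.1/0.3128 = 45.08 mW/cm².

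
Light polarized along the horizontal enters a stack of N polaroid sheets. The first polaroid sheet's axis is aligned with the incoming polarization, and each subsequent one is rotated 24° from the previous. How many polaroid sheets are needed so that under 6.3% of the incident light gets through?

First polarizer is aligned with the polarization: full transmission.
Each further stage multiplies by cos²(24°) = 0.8346.
After N polarizers: T = 0.8346^(N−1). Require T < 0.063 ⇒ N−1 > ln(0.063)/ln(0.8346) = 15.29, so N−1 ≥ 16 and N = 17.
Check: N=17 gives T = 0.05538 < 0.063; N=16 gives T = 0.06636.

N = 17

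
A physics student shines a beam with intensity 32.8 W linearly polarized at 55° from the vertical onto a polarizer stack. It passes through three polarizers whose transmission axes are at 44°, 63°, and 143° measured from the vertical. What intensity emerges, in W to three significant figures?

I₁ = 32.8 W · cos²(11°) = 31.61 W.
I₂ = I₁ · cos²(19°) = 31.61 · 0.894 = 28.26 W.
I₃ = I₂ · cos²(80°) = 28.26 · 0.03015 = 0.852 W.

I ≈ 0.852 W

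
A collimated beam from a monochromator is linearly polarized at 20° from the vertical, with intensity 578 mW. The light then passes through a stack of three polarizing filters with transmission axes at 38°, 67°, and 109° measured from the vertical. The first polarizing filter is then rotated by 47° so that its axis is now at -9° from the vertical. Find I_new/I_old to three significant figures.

I_new/I_old ≈ 0.0647

Before rotation:
By Malus's law, I₁ = I₀ cos²(38° − 20°) = I₀ cos²(18°) = 0.9045 I₀.
I₂ = I₁ cos²(67° − 38°) = 0.9045 I₀ · cos²(29°) = 0.6919 I₀.
I₃ = I₂ cos²(109° − 67°) = 0.6919 I₀ · cos²(42°) = 0.3821 I₀.
After rotation:
I₁ = I₀ cos²(-9° − 20°) = I₀ cos²(29°) = 0.765 I₀.
I₂ = I₁ cos²(67° + 9°) = 0.765 I₀ · cos²(76°) = 0.04477 I₀.
I₃ = I₂ cos²(109° − 67°) = 0.04477 I₀ · cos²(42°) = 0.02472 I₀.
Ratio = 0.02472 / 0.3821 = 0.0647.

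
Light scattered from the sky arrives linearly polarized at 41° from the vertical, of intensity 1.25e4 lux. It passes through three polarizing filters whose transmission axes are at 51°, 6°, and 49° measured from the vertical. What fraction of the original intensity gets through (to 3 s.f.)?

I₁ = 1.25e4 lux · cos²(10°) = 1.212e+04 lux.
I₂ = I₁ · cos²(45°) = 1.212e+04 · 0.5 = 6062 lux.
I₃ = I₂ · cos²(43°) = 6062 · 0.5349 = 3242 lux.
Transmitted fraction = 0.2594.

I/I₀ ≈ 0.259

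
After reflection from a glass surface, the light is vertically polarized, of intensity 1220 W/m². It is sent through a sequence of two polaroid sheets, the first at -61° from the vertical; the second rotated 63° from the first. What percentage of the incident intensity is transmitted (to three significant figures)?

I₁ = 1220 W/m² · cos²(61°) = 286.7 W/m².
I₂ = I₁ · cos²(63°) = 286.7 · 0.2061 = 59.1 W/m².
That is 4.844% of the incident intensity.

≈ 4.84%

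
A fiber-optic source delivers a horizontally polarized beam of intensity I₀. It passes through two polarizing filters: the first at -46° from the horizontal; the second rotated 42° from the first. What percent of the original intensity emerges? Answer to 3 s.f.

≈ 26.6%

By Malus's law, I₁ = I₀ cos²(-46° − 0°) = I₀ cos²(46°) = 0.4826 I₀.
I₂ = I₁ cos²(42°) = 0.4826 · 0.5523 I₀ = 0.2665 I₀.
That is 26.65% of the incident intensity.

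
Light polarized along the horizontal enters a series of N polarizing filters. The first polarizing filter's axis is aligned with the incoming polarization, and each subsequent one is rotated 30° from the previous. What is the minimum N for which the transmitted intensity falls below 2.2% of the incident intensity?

N = 15

First polarizer is aligned with the polarization: full transmission.
Each further stage multiplies by cos²(30°) = 0.75.
After N polarizers: T = 0.75^(N−1). Require T < 0.022 ⇒ N−1 > ln(0.022)/ln(0.75) = 13.27, so N−1 ≥ 14 and N = 15.
Check: N=15 gives T = 0.01782 < 0.022; N=14 gives T = 0.02376.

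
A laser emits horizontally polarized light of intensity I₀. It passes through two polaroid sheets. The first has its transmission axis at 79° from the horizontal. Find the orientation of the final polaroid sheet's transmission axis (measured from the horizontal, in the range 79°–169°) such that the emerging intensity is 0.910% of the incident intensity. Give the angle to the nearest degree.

θ ≈ 139°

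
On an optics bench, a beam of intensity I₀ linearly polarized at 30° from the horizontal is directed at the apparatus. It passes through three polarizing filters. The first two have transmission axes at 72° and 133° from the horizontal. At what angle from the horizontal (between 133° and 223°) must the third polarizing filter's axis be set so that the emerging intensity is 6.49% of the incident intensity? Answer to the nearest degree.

θ ≈ 178°

By Malus's law, I₁ = I₀ cos²(72° − 30°) = I₀ cos²(42°) = 0.5523 I₀.
I₂ = I₁ cos²(133° − 72°) = 0.5523 I₀ · cos²(61°) = 0.1298 I₀.
Need I₃/I₀ = 0.0649, so cos²(θ − 133°) = 0.0649 / 0.1298 = 0.5.
θ − 133° = arccos(√0.5) = 45.0°, giving θ ≈ 133 + 45.0 = 178.0°.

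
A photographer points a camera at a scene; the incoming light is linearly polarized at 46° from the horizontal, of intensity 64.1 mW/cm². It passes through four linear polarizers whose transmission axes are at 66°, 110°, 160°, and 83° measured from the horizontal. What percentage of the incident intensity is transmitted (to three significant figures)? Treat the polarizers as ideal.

By Malus's law, I₁ = 64.1 mW/cm² · cos²(20°) = 56.6 mW/cm².
I₂ = I₁ · cos²(44°) = 56.6 · 0.5174 = 29.29 mW/cm².
I₃ = I₂ · cos²(50°) = 29.29 · 0.4132 = 12.1 mW/cm².
I₄ = I₃ · cos²(77°) = 12.1 · 0.0506 = 0.6124 mW/cm².
That is 0.9553% of the incident intensity.

≈ 0.955%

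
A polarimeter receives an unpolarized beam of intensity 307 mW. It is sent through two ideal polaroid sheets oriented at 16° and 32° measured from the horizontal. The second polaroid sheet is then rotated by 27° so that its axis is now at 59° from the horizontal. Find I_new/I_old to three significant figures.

Before rotation:
Unpolarized light through the first polarizer → I₁ = ½ I₀, now polarized at 16°.
I₂ = I₁ cos²(32° − 16°) = 0.5 I₀ · cos²(16°) = 0.462 I₀.
After rotation:
Unpolarized light through the first polarizer → I₁ = ½ I₀, now polarized at 16°.
I₂ = I₁ cos²(59° − 16°) = 0.5 I₀ · cos²(43°) = 0.2674 I₀.
Ratio = 0.2674 / 0.462 = 0.5789.

I_new/I_old ≈ 0.579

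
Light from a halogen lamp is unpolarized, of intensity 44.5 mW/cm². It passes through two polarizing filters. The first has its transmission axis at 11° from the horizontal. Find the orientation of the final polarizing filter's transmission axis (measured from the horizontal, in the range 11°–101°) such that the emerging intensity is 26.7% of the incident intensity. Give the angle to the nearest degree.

θ ≈ 54°

Unpolarized light through the first polarizer → I₁ = ½ I₀, now polarized at 11°.
Need I₂/I₀ = 0.267, so cos²(θ − 11°) = 0.267 / 0.5 = 0.534.
θ − 11° = arccos(√0.534) = 43.1°, giving θ ≈ 11 + 43.1 = 54.1°.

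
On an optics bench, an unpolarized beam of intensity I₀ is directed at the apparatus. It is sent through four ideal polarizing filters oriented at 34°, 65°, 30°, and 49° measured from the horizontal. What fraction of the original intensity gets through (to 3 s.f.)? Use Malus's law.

≈ 0.220 I₀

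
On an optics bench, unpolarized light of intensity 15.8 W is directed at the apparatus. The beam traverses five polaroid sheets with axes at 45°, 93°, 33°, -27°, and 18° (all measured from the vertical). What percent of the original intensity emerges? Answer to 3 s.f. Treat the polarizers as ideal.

≈ 0.700%

Unpolarized light through the first polarizer → I₁ = 15.8 W/2 = 7.9 W, polarized at 45°.
I₂ = I₁ · cos²(48°) = 7.9 · 0.4477 = 3.537 W.
I₃ = I₂ · cos²(60°) = 3.537 · 0.25 = 0.8843 W.
I₄ = I₃ · cos²(60°) = 0.8843 · 0.25 = 0.2211 W.
I₅ = I₄ · cos²(45°) = 0.2211 · 0.5 = 0.1105 W.
That is 0.6996% of the incident intensity.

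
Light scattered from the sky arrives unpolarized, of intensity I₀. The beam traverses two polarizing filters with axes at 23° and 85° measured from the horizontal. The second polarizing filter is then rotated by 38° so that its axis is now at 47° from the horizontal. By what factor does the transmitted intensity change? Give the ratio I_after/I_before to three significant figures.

I_new/I_old ≈ 3.79

Before rotation:
Unpolarized light through the first polarizer → I₁ = ½ I₀, now polarized at 23°.
I₂ = I₁ cos²(85° − 23°) = 0.5 I₀ · cos²(62°) = 0.1102 I₀.
After rotation:
Unpolarized light through the first polarizer → I₁ = ½ I₀, now polarized at 23°.
I₂ = I₁ cos²(47° − 23°) = 0.5 I₀ · cos²(24°) = 0.4173 I₀.
Ratio = 0.4173 / 0.1102 = 3.787.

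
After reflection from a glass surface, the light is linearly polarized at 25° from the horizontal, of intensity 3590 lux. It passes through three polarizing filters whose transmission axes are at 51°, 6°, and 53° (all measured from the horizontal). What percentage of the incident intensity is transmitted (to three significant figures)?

I₁ = 3590 lux · cos²(26°) = 2900 lux.
I₂ = I₁ · cos²(45°) = 2900 · 0.5 = 1450 lux.
I₃ = I₂ · cos²(47°) = 1450 · 0.4651 = 674.5 lux.
That is 18.79% of the incident intensity.

≈ 18.8%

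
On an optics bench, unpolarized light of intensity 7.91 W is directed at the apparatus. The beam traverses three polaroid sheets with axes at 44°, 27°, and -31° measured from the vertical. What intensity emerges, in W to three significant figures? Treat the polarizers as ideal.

Unpolarized light through the first polarizer → I₁ = 7.91 W/2 = 3.955 W, polarized at 44°.
I₂ = I₁ · cos²(17°) = 3.955 · 0.9145 = 3.617 W.
I₃ = I₂ · cos²(58°) = 3.617 · 0.2808 = 1.016 W.

I ≈ 1.02 W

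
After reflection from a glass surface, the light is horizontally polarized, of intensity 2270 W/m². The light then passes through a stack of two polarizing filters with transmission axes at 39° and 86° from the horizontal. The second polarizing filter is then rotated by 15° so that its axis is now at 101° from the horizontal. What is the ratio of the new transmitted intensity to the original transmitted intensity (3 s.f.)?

I_new/I_old ≈ 0.474

Before rotation:
By Malus's law, I₁ = I₀ cos²(39° − 0°) = I₀ cos²(39°) = 0.604 I₀.
I₂ = I₁ cos²(86° − 39°) = 0.604 I₀ · cos²(47°) = 0.2809 I₀.
After rotation:
I₁ = I₀ cos²(39° − 0°) = I₀ cos²(39°) = 0.604 I₀.
I₂ = I₁ cos²(101° − 39°) = 0.604 I₀ · cos²(62°) = 0.1331 I₀.
Ratio = 0.1331 / 0.2809 = 0.4739.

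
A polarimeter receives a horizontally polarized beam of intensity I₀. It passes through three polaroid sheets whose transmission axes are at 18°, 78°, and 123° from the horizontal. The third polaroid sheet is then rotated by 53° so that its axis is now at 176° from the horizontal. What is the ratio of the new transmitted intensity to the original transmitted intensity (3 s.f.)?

Before rotation:
By Malus's law, I₁ = I₀ cos²(18° − 0°) = I₀ cos²(18°) = 0.9045 I₀.
I₂ = I₁ cos²(78° − 18°) = 0.9045 I₀ · cos²(60°) = 0.2261 I₀.
I₃ = I₂ cos²(123° − 78°) = 0.2261 I₀ · cos²(45°) = 0.1131 I₀.
After rotation:
I₁ = I₀ cos²(18° − 0°) = I₀ cos²(18°) = 0.9045 I₀.
I₂ = I₁ cos²(78° − 18°) = 0.9045 I₀ · cos²(60°) = 0.2261 I₀.
Angle between axes 2 and 3: 82°. I₃ = 0.2261 I₀ · cos²(82°) = 0.00438 I₀.
Ratio = 0.00438 / 0.1131 = 0.03874.

I_new/I_old ≈ 0.0387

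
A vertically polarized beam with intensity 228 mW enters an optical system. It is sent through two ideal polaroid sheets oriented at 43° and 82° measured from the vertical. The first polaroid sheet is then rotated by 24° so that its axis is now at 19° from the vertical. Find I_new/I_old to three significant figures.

Before rotation:
I₁ = I₀ cos²(43° − 0°) = I₀ cos²(43°) = 0.5349 I₀.
I₂ = I₁ cos²(82° − 43°) = 0.5349 I₀ · cos²(39°) = 0.323 I₀.
After rotation:
I₁ = I₀ cos²(19° − 0°) = I₀ cos²(19°) = 0.894 I₀.
I₂ = I₁ cos²(82° − 19°) = 0.894 I₀ · cos²(63°) = 0.1843 I₀.
Ratio = 0.1843 / 0.323 = 0.5704.

I_new/I_old ≈ 0.570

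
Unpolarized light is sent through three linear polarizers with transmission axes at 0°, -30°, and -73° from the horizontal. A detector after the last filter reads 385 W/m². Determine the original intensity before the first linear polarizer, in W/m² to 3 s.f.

I₀ ≈ 1920 W/m²

Unpolarized light through the first polarizer → I₁ = ½ I₀, now polarized at 0°.
I₂ = I₁ cos²(-30° − 0°) = 0.5 I₀ · cos²(30°) = 0.375 I₀.
I₃ = I₂ cos²(-73° + 30°) = 0.375 I₀ · cos²(43°) = 0.2006 I₀.
So 385 W/m² = 0.2006 I₀, giving I₀ = 385/0.2006 = 1919 W/m².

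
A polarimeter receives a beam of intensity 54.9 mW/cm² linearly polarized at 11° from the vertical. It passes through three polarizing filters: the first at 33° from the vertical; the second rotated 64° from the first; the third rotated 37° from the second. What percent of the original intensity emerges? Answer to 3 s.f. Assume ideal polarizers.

≈ 10.5%

By Malus's law, I₁ = 54.9 mW/cm² · cos²(22°) = 47.2 mW/cm².
I₂ = I₁ · cos²(64°) = 47.2 · 0.1922 = 9.07 mW/cm².
I₃ = I₂ · cos²(37°) = 9.07 · 0.6378 = 5.785 mW/cm².
That is 10.54% of the incident intensity.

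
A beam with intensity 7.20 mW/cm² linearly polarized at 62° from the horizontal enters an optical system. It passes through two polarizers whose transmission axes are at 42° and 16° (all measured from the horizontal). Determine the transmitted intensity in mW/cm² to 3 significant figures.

I₁ = 7.20 mW/cm² · cos²(20°) = 6.358 mW/cm².
I₂ = I₁ · cos²(26°) = 6.358 · 0.8078 = 5.136 mW/cm².

I ≈ 5.14 mW/cm²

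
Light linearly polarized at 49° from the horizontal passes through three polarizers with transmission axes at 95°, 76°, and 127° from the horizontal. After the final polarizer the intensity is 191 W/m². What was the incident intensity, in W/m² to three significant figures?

I₀ ≈ 1120 W/m²

By Malus's law, I₁ = I₀ cos²(95° − 49°) = I₀ cos²(46°) = 0.4826 I₀.
I₂ = I₁ cos²(76° − 95°) = 0.4826 I₀ · cos²(19°) = 0.4314 I₀.
I₃ = I₂ cos²(127° − 76°) = 0.4314 I₀ · cos²(51°) = 0.1709 I₀.
So 191 W/m² = 0.1709 I₀, giving I₀ = 191/0.1709 = 1118 W/m².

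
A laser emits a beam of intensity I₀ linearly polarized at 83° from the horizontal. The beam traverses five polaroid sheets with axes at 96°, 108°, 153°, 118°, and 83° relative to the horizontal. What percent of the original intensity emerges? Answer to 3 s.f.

I₁ = I₀ cos²(96° − 83°) = I₀ cos²(13°) = 0.9494 I₀.
I₂ = I₁ cos²(108° − 96°) = 0.9494 I₀ · cos²(12°) = 0.9084 I₀.
I₃ = I₂ cos²(153° − 108°) = 0.9084 I₀ · cos²(45°) = 0.4542 I₀.
I₄ = I₃ cos²(118° − 153°) = 0.4542 I₀ · cos²(35°) = 0.3048 I₀.
I₅ = I₄ cos²(83° − 118°) = 0.3048 I₀ · cos²(35°) = 0.2045 I₀.
That is 20.45% of the incident intensity.

≈ 20.4%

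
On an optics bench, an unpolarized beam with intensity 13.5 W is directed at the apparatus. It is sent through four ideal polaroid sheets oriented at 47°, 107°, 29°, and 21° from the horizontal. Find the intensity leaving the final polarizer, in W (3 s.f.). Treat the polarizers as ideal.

Unpolarized light through the first polarizer → I₁ = 13.5 W/2 = 6.75 W, polarized at 47°.
I₂ = I₁ · cos²(60°) = 6.75 · 0.25 = 1.688 W.
I₃ = I₂ · cos²(78°) = 1.688 · 0.04323 = 0.07295 W.
I₄ = I₃ · cos²(8°) = 0.07295 · 0.9806 = 0.07153 W.

I ≈ 0.0715 W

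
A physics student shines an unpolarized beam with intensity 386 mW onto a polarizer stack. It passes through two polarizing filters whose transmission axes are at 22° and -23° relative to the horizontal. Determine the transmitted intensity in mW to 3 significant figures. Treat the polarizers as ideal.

Unpolarized light through the first polarizer → I₁ = 386 mW/2 = 193 mW, polarized at 22°.
I₂ = I₁ · cos²(45°) = 193 · 0.5 = 96.5 mW.

I ≈ 96.5 mW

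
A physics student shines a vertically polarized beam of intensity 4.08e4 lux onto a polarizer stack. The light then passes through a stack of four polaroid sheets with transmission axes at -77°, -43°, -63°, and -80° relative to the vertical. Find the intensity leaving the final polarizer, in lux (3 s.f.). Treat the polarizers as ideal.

I₁ = 4.08e4 lux · cos²(77°) = 2065 lux.
I₂ = I₁ · cos²(34°) = 2065 · 0.6873 = 1419 lux.
I₃ = I₂ · cos²(20°) = 1419 · 0.883 = 1253 lux.
I₄ = I₃ · cos²(17°) = 1253 · 0.9145 = 1146 lux.

I ≈ 1150 lux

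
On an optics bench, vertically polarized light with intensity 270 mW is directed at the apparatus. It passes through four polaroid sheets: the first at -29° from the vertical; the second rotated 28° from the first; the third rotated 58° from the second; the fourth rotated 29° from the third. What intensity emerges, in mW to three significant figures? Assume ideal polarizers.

By Malus's law, I₁ = 270 mW · cos²(29°) = 206.5 mW.
I₂ = I₁ · cos²(28°) = 206.5 · 0.7796 = 161 mW.
I₃ = I₂ · cos²(58°) = 161 · 0.2808 = 45.22 mW.
I₄ = I₃ · cos²(29°) = 45.22 · 0.765 = 34.59 mW.

I ≈ 34.6 mW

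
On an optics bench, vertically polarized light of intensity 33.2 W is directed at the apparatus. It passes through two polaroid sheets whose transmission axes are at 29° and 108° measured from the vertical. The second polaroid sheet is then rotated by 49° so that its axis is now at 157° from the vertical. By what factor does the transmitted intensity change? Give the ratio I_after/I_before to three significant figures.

Before rotation:
I₁ = I₀ cos²(29° − 0°) = I₀ cos²(29°) = 0.765 I₀.
I₂ = I₁ cos²(108° − 29°) = 0.765 I₀ · cos²(79°) = 0.02785 I₀.
After rotation:
I₁ = I₀ cos²(29° − 0°) = I₀ cos²(29°) = 0.765 I₀.
Angle between axes 1 and 2: 52°. I₂ = 0.765 I₀ · cos²(52°) = 0.2899 I₀.
Ratio = 0.2899 / 0.02785 = 10.41.

I_new/I_old ≈ 10.4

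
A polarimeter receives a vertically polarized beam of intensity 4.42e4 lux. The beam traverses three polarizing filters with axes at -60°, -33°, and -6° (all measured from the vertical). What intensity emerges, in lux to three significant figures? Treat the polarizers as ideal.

I ≈ 6960 lux

I₁ = 4.42e4 lux · cos²(60°) = 1.105e+04 lux.
I₂ = I₁ · cos²(27°) = 1.105e+04 · 0.7939 = 8773 lux.
I₃ = I₂ · cos²(27°) = 8773 · 0.7939 = 6964 lux.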